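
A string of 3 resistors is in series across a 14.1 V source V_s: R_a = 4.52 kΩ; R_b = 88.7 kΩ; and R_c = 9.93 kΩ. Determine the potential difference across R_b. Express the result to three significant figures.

V ≈ 12.1 V

ΣR = 4.52 + 88.7 + 9.93 = 103.2 kΩ.
Voltage divider: V = V_s · (88.70 / 103.2) = 14.1 × 0.8599 = 12.12 V.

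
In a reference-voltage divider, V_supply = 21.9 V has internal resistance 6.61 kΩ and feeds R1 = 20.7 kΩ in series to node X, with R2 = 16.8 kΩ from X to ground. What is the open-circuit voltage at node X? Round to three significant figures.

R1' = 6.61 + 20.7 = 27.31 kΩ (source resistance + R1).
With X open, the divider is unloaded: V_th = 21.9 × 16.8/44.11 = 8.341 V.

V_th ≈ 8.34 V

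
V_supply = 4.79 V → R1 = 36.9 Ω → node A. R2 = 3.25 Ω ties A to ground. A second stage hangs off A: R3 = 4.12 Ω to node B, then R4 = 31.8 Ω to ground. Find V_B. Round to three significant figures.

The second stage (R3 + R4 = 35.92 Ω) loads node A in parallel with R2.
Effective lower resistance at A: R2 ‖ 35.92 = 2.980 Ω.
V_A = 4.79 × 2.980/(36.9 + 2.980) = 0.3580 V.
V_B = V_A × 0.8853 = 0.3169 V.

V_B ≈ 0.317 V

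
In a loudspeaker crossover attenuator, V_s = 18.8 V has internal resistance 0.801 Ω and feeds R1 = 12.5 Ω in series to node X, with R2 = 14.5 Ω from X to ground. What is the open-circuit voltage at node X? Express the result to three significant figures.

V_th ≈ 9.81 V

R1' = 0.801 + 12.5 = 13.30 Ω (source resistance + R1).
Open-circuit (no load on X): V_th = V_s · R2/(R1' + R2) = 18.8 × 14.5/(13.30 + 14.5) = 9.805 V.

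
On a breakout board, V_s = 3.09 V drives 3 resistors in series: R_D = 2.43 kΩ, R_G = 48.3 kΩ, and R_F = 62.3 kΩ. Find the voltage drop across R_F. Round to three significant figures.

Total series resistance ΣR = 2.43 + 48.3 + 62.3 = 113.0 kΩ.
V = V_s · R/ΣR = 3.09 × 0.5512 = 1.703 V.

V ≈ 1.70 V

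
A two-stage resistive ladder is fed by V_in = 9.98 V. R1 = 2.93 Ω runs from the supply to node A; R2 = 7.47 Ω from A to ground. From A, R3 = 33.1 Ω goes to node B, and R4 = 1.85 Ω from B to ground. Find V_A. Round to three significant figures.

V_A ≈ 6.76 V

Looking into the second stage from A: R3 + R4 = 34.95 Ω appears in parallel with R2.
Effective lower resistance at A: R2 ‖ 34.95 = 6.155 Ω.
V_A = 9.98 × 6.155/(2.93 + 6.155) = 6.761 V.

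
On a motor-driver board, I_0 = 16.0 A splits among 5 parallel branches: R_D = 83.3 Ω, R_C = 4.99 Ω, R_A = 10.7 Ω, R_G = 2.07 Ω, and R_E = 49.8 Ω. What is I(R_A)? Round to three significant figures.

I ≈ 1.85 A

ΣG = 1/83.3 + 1/4.99 + 1/10.7 + 1/2.07 + 1/49.8 = 0.8090.
Current divider: I(R_A) = I_0 · G_k/ΣG = 16.0 × (0.09346/0.8090) = 16.0 × 0.1155 = 1.848 A.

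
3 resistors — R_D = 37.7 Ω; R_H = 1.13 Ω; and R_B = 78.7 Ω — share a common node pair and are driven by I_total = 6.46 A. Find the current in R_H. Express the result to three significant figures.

Conductances: ΣG = 1/37.7 + 1/1.13 + 1/78.7 = 0.9242 (1/Ω).
By the current-divider rule, I = I_total · G_k/ΣG = 6.46 × 0.9576 = 6.186 A.

I ≈ 6.19 A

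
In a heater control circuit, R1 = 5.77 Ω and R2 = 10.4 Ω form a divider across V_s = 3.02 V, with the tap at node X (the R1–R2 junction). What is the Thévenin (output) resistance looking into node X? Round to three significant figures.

With V_s suppressed (replaced by a short), R_th = R1 ‖ R2 = (5.770 × 10.4)/(5.770 + 10.4) = 3.711 Ω.

R_th ≈ 3.71 Ω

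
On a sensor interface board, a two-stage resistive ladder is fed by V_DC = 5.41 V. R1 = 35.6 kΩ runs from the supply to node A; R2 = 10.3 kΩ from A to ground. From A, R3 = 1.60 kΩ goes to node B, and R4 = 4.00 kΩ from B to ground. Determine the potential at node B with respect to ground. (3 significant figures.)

Looking into the second stage from A: R3 + R4 = 5.600 kΩ appears in parallel with R2.
R2 ‖ (R3+R4) = 3.628 kΩ.
So V_A = 5.41 × 0.09248 = 0.5003 V.
Then the unloaded second divider: V_B = V_A × R4/(R3+R4) = 0.5003 × 0.7143 = 0.3574 V.

V_B ≈ 0.357 V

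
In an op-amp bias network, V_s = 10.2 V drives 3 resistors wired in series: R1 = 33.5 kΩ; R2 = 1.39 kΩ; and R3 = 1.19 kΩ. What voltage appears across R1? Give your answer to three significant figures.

V ≈ 9.47 V

Series total: ΣR = 33.5 + 1.39 + 1.19 = 36.08 kΩ.
By the voltage-divider rule, V = 10.2 × 33.50/36.08 = 9.471 V.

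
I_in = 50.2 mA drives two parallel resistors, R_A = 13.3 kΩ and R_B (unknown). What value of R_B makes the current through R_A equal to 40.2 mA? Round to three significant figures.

R_B ≈ 53.5 kΩ

Two-branch current divider: I_A = I_in · R_B/(R_A + R_B).
40.2/50.2 = R_B/(R_A + R_B) → R_B = R_A · (0.8008)/(1 − 0.8008) = 13.3 × 4.020 = 53.47 kΩ.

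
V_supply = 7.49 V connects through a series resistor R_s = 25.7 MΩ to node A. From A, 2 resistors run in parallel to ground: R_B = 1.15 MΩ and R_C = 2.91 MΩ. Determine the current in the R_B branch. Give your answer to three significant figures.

I ≈ 0.202 µA

Equivalent of the parallel group: R_p = 0.8243 MΩ.
V_A = 7.49 × 0.8243/26.52 = 0.2328 V.
Branch current I = V_A/R_B = 0.2328/1.15 = 0.2024 µA.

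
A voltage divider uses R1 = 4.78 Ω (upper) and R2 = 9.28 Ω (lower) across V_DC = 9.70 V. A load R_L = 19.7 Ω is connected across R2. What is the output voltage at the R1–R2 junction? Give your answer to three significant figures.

R2 ‖ R_L = (9.28 × 19.7)/(9.28 + 19.7) = 6.308 Ω.
Now apply the divider: V_out = 9.70 × 0.5689 = 5.518 V.
(Unloaded it would be 6.40 V; the load pulls it down.)

V_out ≈ 5.52 V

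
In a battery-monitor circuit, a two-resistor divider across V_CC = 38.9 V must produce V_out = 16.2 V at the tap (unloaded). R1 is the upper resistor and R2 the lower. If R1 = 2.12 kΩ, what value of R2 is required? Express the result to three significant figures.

R2 ≈ 1.51 kΩ

Required fraction k = V_out/V_CC = 0.4165.
Rearranging, R2 = R1·k/(1−k) = 2.12 × 0.7137 = 1.513 kΩ.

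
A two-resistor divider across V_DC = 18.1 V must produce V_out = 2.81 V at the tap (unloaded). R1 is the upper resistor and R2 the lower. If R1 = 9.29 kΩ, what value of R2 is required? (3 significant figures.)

The divider ratio is R2/(R1+R2) = 2.81/18.1 = 0.1552.
So R2 = R1 · V_out/(V_DC − V_out) = 9.29 × 2.81/(18.1 − 2.81) = 9.29 × 0.1838 = 1.707 kΩ.

R2 ≈ 1.71 kΩ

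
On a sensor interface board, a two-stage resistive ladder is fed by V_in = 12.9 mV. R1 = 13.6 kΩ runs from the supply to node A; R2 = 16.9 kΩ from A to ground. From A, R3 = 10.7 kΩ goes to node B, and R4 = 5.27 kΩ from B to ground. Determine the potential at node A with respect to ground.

Node A sees R2 in parallel with the series input of stage 2, R3 + R4 = 15.97 kΩ.
R2 ‖ (R3+R4) = 8.211 kΩ.
V_A = 12.9 × 8.211/(13.6 + 8.211) = 4.856 mV.

V_A ≈ 4.86 mV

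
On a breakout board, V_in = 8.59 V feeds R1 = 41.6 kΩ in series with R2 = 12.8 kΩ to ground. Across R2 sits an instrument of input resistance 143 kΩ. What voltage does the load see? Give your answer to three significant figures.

V_out ≈ 1.89 V

The load sits in parallel with R2, giving an effective lower resistance R2' = R2·R_L/(R2+R_L) = 11.75 kΩ.
Voltage divider with the loaded lower leg: V_out = 8.59 × 11.75/(41.6 + 11.75) = 8.59 × 0.2202 = 1.892 V.
(Unloaded it would be 2.02 V; the load pulls it down.)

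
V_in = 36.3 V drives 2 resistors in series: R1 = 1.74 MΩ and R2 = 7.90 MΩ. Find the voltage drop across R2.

V ≈ 29.7 V

Series total: ΣR = 1.74 + 7.90 = 9.640 MΩ.
By the voltage-divider rule, V = 36.3 × 7.900/9.640 = 29.75 V.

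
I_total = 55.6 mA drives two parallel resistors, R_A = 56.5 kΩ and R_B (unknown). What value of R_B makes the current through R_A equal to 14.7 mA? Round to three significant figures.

Two-branch current divider: I_A = I_total · R_B/(R_A + R_B).
14.7/55.6 = R_B/(R_A + R_B) → R_B = R_A · (0.2644)/(1 − 0.2644) = 56.5 × 0.3594 = 20.31 kΩ.

R_B ≈ 20.3 kΩ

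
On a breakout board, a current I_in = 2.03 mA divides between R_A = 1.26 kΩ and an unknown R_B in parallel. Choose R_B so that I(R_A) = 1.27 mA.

In a two-way split, I_A/I_in = R_B/(R_A + R_B).
With f = 0.6256, R_B = R_A · f/(1−f) = 1.26 × 1.671 = 2.106 kΩ.

R_B ≈ 2.11 kΩ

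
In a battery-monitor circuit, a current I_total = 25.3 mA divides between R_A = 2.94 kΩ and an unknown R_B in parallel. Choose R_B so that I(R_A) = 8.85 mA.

The fraction through R_A equals R_B/(R_A+R_B).
With f = 0.3498, R_B = R_A · f/(1−f) = 2.94 × 0.5380 = 1.582 kΩ.

R_B ≈ 1.58 kΩ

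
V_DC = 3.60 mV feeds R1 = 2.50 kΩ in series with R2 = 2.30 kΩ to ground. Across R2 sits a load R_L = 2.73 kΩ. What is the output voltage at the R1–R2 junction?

R2 ‖ R_L = (2.30 × 2.73)/(2.30 + 2.73) = 1.248 kΩ.
Then V_out = V_DC · R2'/(R1 + R2') = 3.60 × 1.248/3.748 = 1.199 mV.
(Unloaded it would be 1.72 mV; the load pulls it down.)

V_out ≈ 1.20 mV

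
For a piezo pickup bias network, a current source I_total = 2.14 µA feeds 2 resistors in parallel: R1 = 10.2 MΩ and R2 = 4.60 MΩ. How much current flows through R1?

Two-branch current divider: I_k = I_total · R_other/(R_1 + R_2).
So I = 2.14 × 4.60/14.80 = 0.6651 µA.

I ≈ 0.665 µA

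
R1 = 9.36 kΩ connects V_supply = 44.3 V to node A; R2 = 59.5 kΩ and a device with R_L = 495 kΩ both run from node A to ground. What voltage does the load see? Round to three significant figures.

The load sits in parallel with R2, giving an effective lower resistance R2' = R2·R_L/(R2+R_L) = 53.12 kΩ.
Now apply the divider: V_out = 44.3 × 0.8502 = 37.66 V.

V_out ≈ 37.7 V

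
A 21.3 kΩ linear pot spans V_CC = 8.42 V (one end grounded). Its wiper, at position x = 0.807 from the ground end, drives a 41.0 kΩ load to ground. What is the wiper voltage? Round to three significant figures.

V_out ≈ 6.29 V

Split the track: R_lower = x·R_p = 17.19 kΩ, R_upper = (1−x)·R_p = 4.111 kΩ.
(x·R_p) ‖ R_L = 12.11 kΩ.
Loaded-divider output: V_out = 8.42 × 0.7466 = 6.286 V.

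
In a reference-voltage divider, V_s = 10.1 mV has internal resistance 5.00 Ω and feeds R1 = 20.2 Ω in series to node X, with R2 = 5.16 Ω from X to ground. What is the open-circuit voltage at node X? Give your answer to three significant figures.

V_th ≈ 1.72 mV

R1' = 5.00 + 20.2 = 25.20 Ω (source resistance + R1).
With X open, the divider is unloaded: V_th = 10.1 × 5.16/30.36 = 1.717 mV.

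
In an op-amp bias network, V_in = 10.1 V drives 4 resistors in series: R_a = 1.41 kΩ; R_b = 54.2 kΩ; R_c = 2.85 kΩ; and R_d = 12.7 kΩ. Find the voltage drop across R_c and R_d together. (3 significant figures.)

V ≈ 2.21 V

ΣR = 1.41 + 54.2 + 2.85 + 12.7 = 71.16 kΩ.
R_{R_c..R_d} = 2.85 + 12.7 = 15.55 kΩ.
V = V_in · R/ΣR = 10.1 × 0.2185 = 2.207 V.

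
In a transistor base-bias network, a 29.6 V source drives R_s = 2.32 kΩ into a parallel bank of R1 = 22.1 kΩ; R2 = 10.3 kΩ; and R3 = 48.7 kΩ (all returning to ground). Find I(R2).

I ≈ 2.09 mA

Parallel bank: R_p = 1/(1/22.1 + 1/10.3 + 1/48.7) = 6.140 kΩ.
V_A = 29.6 × 6.140/8.460 = 21.48 V.
I(R2) = V_A / R2 = 21.48/10.3 = 2.086 mA.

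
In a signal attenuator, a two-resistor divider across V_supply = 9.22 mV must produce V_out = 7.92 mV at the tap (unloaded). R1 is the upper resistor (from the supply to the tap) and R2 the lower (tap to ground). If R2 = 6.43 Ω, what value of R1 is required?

R1 ≈ 1.06 Ω

V_out/V_supply = R2/(R1+R2) = 0.8590.
Rearranging, R1 = R2·(1−k)/k = 6.43 × 0.1641 = 1.055 Ω.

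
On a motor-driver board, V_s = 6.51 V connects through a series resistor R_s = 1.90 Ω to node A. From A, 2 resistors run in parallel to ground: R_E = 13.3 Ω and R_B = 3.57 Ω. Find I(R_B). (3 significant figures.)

I ≈ 1.09 A

Equivalent of the parallel group: R_p = 2.815 Ω.
V_A = 6.51 × 2.815/4.715 = 3.886 V.
I(R_B) = V_A / R_B = 3.886/3.57 = 1.089 A.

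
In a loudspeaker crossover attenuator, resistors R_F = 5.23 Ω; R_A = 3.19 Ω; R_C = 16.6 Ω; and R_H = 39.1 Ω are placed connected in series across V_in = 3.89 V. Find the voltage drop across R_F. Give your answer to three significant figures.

Total series resistance ΣR = 5.23 + 3.19 + 16.6 + 39.1 = 64.12 Ω.
Voltage divider: V = V_in · (5.230 / 64.12) = 3.89 × 0.08157 = 0.3173 V.

V ≈ 0.317 V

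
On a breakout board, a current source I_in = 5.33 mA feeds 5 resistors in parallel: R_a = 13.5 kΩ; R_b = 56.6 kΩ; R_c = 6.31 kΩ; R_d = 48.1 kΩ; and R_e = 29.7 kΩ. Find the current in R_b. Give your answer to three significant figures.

I ≈ 0.309 mA

Total conductance ΣG = 1/13.5 + 1/56.6 + 1/6.31 + 1/48.1 + 1/29.7 = 0.3047 (units of 1/kΩ).
By the current-divider rule, I = I_in · G_k/ΣG = 5.33 × 0.05799 = 0.3091 mA.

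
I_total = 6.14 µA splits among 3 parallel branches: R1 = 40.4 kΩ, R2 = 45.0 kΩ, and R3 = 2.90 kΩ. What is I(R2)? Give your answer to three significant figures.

ΣG = 1/40.4 + 1/45.0 + 1/2.90 = 0.3918.
Current divider: I(R2) = I_total · G_k/ΣG = 6.14 × (0.02222/0.3918) = 6.14 × 0.05672 = 0.3482 µA.

I ≈ 0.348 µA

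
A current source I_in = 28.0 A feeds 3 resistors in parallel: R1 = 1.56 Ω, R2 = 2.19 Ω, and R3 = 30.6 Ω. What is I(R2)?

Total conductance ΣG = 1/1.56 + 1/2.19 + 1/30.6 = 1.130 (units of 1/Ω).
R2 takes the fraction G_k/ΣG = 0.4566/1.130 = 0.4040, so I = 28.0 × 0.4040 = 11.31 A.

I ≈ 11.3 A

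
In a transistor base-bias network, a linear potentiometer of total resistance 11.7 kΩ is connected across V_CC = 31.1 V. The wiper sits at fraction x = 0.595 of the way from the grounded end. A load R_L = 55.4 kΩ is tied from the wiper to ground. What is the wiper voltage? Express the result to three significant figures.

V_out ≈ 17.6 V

Split the track: R_lower = x·R_p = 6.961 kΩ, R_upper = (1−x)·R_p = 4.739 kΩ.
R_L loads the lower segment: effective lower R = 6.184 kΩ.
V_out = 31.1 × 6.184/(4.739 + 6.184) = 17.61 V.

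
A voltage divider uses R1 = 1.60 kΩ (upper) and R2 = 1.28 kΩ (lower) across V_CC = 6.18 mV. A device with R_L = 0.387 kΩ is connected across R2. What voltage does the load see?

R2 ‖ R_L = (1.28 × 0.387)/(1.28 + 0.387) = 0.2972 kΩ.
Then V_out = V_CC · R2'/(R1 + R2') = 6.18 × 0.2972/1.897 = 0.9680 mV.

V_out ≈ 0.968 mV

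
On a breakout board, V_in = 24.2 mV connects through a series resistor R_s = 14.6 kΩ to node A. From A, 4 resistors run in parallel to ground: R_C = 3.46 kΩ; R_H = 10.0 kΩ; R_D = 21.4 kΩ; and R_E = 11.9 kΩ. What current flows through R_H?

Equivalent of the parallel group: R_p = 1.924 kΩ.
V_A by voltage divider: V_A = 24.2 × 1.924/(14.6 + 1.924) = 2.818 mV.
Branch current I = V_A/R_H = 2.818/10.0 = 0.2818 µA.

I ≈ 0.282 µA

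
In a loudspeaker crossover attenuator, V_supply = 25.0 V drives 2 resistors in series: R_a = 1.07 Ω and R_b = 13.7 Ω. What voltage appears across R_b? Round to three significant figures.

Total series resistance ΣR = 1.07 + 13.7 = 14.77 Ω.
By the voltage-divider rule, V = 25.0 × 13.70/14.77 = 23.19 V.

V ≈ 23.2 V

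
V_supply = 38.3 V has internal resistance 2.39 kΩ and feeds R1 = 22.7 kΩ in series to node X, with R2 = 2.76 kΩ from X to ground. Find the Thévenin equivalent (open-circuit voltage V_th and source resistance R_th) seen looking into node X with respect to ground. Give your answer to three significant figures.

V_th ≈ 3.80 V, R_th ≈ 2.49 kΩ

R1' = 2.39 + 22.7 = 25.09 kΩ (source resistance + R1).
V_th is the unloaded tap voltage: V_supply · R2/(R1'+R2) = 38.3 × 0.09910 = 3.796 V.
Zeroing V_supply shorts the top of R1' to ground, so R_th = R1' ‖ R2 = 2.486 kΩ.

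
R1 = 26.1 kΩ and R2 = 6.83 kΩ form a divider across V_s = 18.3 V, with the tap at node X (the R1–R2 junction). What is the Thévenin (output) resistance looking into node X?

With V_s suppressed (replaced by a short), R_th = R1 ‖ R2 = (26.10 × 6.83)/(26.10 + 6.83) = 5.413 kΩ.

R_th ≈ 5.41 kΩ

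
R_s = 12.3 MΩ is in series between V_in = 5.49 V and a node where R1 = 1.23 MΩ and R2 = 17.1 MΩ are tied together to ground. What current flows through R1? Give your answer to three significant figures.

I ≈ 0.381 µA

Equivalent of the parallel group: R_p = 1.147 MΩ.
V_A by voltage divider: V_A = 5.49 × 1.147/(12.3 + 1.147) = 0.4685 V.
I(R1) = V_A / R1 = 0.4685/1.23 = 0.3809 µA.
(Check via current divider: I_total = 0.4083 µA; share G_k/ΣG = 0.9329 → same result.)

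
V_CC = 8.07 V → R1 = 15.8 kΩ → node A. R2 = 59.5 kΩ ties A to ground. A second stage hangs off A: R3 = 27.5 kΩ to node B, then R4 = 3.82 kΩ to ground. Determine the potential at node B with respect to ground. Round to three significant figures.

V_B ≈ 0.556 V

The second stage (R3 + R4 = 31.32 kΩ) loads node A in parallel with R2.
Effective lower resistance at A: R2 ‖ 31.32 = 20.52 kΩ.
V_A = 8.07 × 20.52/(15.8 + 20.52) = 4.559 V.
V_B = V_A × 0.1220 = 0.5561 V.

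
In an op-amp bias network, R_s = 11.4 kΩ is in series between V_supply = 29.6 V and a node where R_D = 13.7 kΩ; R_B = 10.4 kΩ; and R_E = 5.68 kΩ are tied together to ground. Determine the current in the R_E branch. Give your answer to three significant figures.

I ≈ 1.06 mA

Parallel bank: R_p = 1/(1/13.7 + 1/10.4 + 1/5.68) = 2.897 kΩ.
V_A by voltage divider: V_A = 29.6 × 2.897/(11.4 + 2.897) = 5.998 V.
Branch current I = V_A/R_E = 5.998/5.68 = 1.056 mA.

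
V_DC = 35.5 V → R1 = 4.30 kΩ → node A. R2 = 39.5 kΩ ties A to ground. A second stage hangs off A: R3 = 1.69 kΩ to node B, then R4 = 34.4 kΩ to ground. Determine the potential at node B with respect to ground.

Node A sees R2 in parallel with the series input of stage 2, R3 + R4 = 36.09 kΩ.
Effective lower resistance at A: R2 ‖ 36.09 = 18.86 kΩ.
V_A = 35.5 × 18.86/(4.30 + 18.86) = 28.91 V.
V_B = V_A × 0.9532 = 27.55 V.

V_B ≈ 27.6 V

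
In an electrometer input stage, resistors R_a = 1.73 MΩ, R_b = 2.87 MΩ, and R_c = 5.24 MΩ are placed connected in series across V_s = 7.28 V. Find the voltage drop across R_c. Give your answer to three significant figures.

ΣR = 1.73 + 2.87 + 5.24 = 9.840 MΩ.
By the voltage-divider rule, V = 7.28 × 5.240/9.840 = 3.877 V.

V ≈ 3.88 V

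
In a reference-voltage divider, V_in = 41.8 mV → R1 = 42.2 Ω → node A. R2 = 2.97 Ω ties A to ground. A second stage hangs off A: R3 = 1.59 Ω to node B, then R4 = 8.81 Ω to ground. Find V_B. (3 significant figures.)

V_B ≈ 1.84 mV

Node A sees R2 in parallel with the series input of stage 2, R3 + R4 = 10.40 Ω.
Effective lower resistance at A: R2 ‖ 10.40 = 2.310 Ω.
So V_A = 41.8 × 0.05190 = 2.170 mV.
V_B = V_A × 0.8471 = 1.838 mV.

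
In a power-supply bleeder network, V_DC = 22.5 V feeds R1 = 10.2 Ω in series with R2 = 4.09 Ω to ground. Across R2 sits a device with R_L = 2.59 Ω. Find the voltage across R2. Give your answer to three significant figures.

R2 ‖ R_L = (4.09 × 2.59)/(4.09 + 2.59) = 1.586 Ω.
Then V_out = V_DC · R2'/(R1 + R2') = 22.5 × 1.586/11.79 = 3.027 V.

V_out ≈ 3.03 V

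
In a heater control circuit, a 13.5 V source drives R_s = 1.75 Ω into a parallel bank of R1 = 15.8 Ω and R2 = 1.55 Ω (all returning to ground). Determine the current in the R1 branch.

I ≈ 0.381 A

Equivalent of the parallel group: R_p = 1.412 Ω.
V_A by voltage divider: V_A = 13.5 × 1.412/(1.75 + 1.412) = 6.027 V.
I(R1) = V_A / R1 = 6.027/15.8 = 0.3815 A.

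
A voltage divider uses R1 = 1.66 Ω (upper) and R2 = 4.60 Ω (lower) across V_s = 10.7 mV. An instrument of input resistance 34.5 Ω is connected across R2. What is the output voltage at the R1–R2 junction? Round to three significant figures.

First combine the lower leg with the load: R2 ‖ R_L = 4.059 Ω.
Now apply the divider: V_out = 10.7 × 0.7097 = 7.594 mV.

V_out ≈ 7.59 mV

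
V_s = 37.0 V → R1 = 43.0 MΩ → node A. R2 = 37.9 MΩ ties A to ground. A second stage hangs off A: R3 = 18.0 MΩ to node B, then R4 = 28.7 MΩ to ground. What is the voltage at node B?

V_B ≈ 7.44 V

Node A sees R2 in parallel with the series input of stage 2, R3 + R4 = 46.70 MΩ.
R2 ‖ (R3+R4) = 20.92 MΩ.
So V_A = 37.0 × 0.3273 = 12.11 V.
Stage 2 is unloaded, so V_B = V_A · R4/(R3+R4) = 12.11 × 28.7/46.70 = 7.442 V.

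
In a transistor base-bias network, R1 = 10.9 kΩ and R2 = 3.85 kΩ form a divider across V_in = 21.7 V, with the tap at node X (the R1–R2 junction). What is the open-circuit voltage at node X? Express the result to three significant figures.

V_th ≈ 5.66 V

V_th is the unloaded tap voltage: V_in · R2/(R1+R2) = 21.7 × 0.2610 = 5.664 V.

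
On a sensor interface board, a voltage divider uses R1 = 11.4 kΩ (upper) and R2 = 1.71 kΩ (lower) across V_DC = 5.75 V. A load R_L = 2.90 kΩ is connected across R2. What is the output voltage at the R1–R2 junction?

R2 ‖ R_L = (1.71 × 2.90)/(1.71 + 2.90) = 1.076 kΩ.
Then V_out = V_DC · R2'/(R1 + R2') = 5.75 × 1.076/12.48 = 0.4958 V.
(Unloaded it would be 0.750 V; the load pulls it down.)

V_out ≈ 0.496 V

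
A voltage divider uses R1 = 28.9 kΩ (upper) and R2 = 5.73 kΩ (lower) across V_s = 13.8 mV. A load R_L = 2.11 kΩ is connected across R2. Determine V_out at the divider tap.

R2 ‖ R_L = (5.73 × 2.11)/(5.73 + 2.11) = 1.542 kΩ.
Now apply the divider: V_out = 13.8 × 0.05066 = 0.6991 mV.

V_out ≈ 0.699 mV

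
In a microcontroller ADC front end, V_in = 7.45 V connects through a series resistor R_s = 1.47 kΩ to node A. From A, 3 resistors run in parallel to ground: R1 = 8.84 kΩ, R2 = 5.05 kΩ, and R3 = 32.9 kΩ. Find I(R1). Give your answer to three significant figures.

Equivalent of the parallel group: R_p = 2.928 kΩ.
V_A = 7.45 × 2.928/4.398 = 4.960 V.
I(R1) = V_A / R1 = 4.960/8.84 = 0.5611 mA.

I ≈ 0.561 mA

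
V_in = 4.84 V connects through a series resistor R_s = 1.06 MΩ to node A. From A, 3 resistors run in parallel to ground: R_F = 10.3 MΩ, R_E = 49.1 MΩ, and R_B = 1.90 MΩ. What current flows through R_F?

Equivalent of the parallel group: R_p = 1.553 MΩ.
V_A = 4.84 × 1.553/2.613 = 2.877 V.
I(R_F) = V_A / R_F = 2.877/10.3 = 0.2793 µA.
(Check via current divider: I_total = 1.852 µA; share G_k/ΣG = 0.1508 → same result.)

I ≈ 0.279 µA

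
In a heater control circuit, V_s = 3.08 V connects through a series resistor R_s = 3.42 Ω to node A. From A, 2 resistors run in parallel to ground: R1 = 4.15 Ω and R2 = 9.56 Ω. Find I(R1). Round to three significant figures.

Equivalent of the parallel group: R_p = 2.894 Ω.
V_A by voltage divider: V_A = 3.08 × 2.894/(3.42 + 2.894) = 1.412 V.
Branch current I = V_A/R1 = 1.412/4.15 = 0.3402 A.

I ≈ 0.340 A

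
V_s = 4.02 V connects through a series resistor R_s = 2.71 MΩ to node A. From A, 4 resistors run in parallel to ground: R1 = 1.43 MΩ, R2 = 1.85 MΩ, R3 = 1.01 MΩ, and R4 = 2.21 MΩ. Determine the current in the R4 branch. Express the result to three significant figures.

I ≈ 0.220 µA

Combine the parallel branches: R_p = (1/1.43 + 1/1.85 + 1/1.01 + 1/2.21)⁻¹ = 0.3728 MΩ.
Node voltage V_A = V_s · R_p/(R_s + R_p) = 4.02 × 0.1209 = 0.4861 V.
I(R4) = V_A / R4 = 0.4861/2.21 = 0.2200 µA.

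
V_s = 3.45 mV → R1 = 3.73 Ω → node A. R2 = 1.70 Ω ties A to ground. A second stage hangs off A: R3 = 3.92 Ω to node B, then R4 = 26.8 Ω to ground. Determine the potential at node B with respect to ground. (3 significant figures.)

Looking into the second stage from A: R3 + R4 = 30.72 Ω appears in parallel with R2.
Effective lower resistance at A: R2 ‖ 30.72 = 1.611 Ω.
First divider: V_A = V_s · 1.611/(3.73 + 1.611) = 1.041 mV.
V_B = V_A × 0.8724 = 0.9078 mV.

V_B ≈ 0.908 mV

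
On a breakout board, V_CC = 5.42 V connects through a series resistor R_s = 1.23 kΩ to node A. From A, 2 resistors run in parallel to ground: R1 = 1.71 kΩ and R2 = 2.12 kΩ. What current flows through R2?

Parallel bank: R_p = 1/(1/1.71 + 1/2.12) = 0.9465 kΩ.
Node voltage V_A = V_CC · R_p/(R_s + R_p) = 5.42 × 0.4349 = 2.357 V.
Branch current I = V_A/R2 = 2.357/2.12 = 1.112 mA.

I ≈ 1.11 mA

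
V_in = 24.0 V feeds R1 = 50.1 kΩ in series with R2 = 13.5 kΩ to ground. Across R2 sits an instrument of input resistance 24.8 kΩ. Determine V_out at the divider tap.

V_out ≈ 3.57 V

R2 ‖ R_L = (13.5 × 24.8)/(13.5 + 24.8) = 8.742 kΩ.
Voltage divider with the loaded lower leg: V_out = 24.0 × 8.742/(50.1 + 8.742) = 24.0 × 0.1486 = 3.565 V.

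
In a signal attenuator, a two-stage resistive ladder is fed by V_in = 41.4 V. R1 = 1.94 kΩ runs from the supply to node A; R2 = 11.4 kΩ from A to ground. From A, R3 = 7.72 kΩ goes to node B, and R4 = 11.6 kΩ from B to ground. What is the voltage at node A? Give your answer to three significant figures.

Looking into the second stage from A: R3 + R4 = 19.32 kΩ appears in parallel with R2.
Effective lower resistance at A: R2 ‖ 19.32 = 7.170 kΩ.
First divider: V_A = V_in · 7.170/(1.94 + 7.170) = 32.58 V.

V_A ≈ 32.6 V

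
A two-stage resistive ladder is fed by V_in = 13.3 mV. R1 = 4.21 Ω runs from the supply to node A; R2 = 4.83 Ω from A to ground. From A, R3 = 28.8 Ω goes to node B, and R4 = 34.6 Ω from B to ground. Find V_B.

V_B ≈ 3.75 mV

Node A sees R2 in parallel with the series input of stage 2, R3 + R4 = 63.40 Ω.
R2 ‖ (R3+R4) = 4.488 Ω.
V_A = 13.3 × 4.488/(4.21 + 4.488) = 6.863 mV.
Stage 2 is unloaded, so V_B = V_A · R4/(R3+R4) = 6.863 × 34.6/63.40 = 3.745 mV.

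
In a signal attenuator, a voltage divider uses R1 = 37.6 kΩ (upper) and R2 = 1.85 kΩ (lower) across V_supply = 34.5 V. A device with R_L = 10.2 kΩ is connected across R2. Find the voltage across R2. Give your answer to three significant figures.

V_out ≈ 1.38 V

First combine the lower leg with the load: R2 ‖ R_L = 1.566 kΩ.
Then V_out = V_supply · R2'/(R1 + R2') = 34.5 × 1.566/39.17 = 1.379 V.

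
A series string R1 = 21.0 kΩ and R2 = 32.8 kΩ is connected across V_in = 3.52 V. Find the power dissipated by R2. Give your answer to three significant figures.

Series current I = V_in/ΣR = 3.52/53.80 = 0.06543 mA.
P(R2) = I²·R2 = (0.06543)² × 32.8 = 0.1404 mW.

P ≈ 0.140 mW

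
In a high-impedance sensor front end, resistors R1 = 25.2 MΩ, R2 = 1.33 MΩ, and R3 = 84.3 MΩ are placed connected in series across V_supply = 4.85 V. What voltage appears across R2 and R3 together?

V ≈ 3.75 V

ΣR = 25.2 + 1.33 + 84.3 = 110.8 MΩ.
R_{R2..R3} = 1.33 + 84.3 = 85.63 MΩ.
By the voltage-divider rule, V = 4.85 × 85.63/110.8 = 3.747 V.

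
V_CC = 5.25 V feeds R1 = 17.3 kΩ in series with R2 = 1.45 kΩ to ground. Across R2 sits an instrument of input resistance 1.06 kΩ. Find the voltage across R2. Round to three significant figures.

R2 ‖ R_L = (1.45 × 1.06)/(1.45 + 1.06) = 0.6124 kΩ.
Then V_out = V_CC · R2'/(R1 + R2') = 5.25 × 0.6124/17.91 = 0.1795 V.

V_out ≈ 0.179 V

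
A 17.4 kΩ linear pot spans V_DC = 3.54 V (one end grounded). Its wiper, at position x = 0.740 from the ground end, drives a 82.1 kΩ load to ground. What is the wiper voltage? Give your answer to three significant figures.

The pot divides into 4.524 kΩ above the wiper and 12.88 kΩ below.
(x·R_p) ‖ R_L = 11.13 kΩ.
Loaded-divider output: V_out = 3.54 × 0.7110 = 2.517 V.

V_out ≈ 2.52 V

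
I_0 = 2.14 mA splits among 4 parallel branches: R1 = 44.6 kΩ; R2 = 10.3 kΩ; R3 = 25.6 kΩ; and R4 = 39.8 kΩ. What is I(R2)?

Conductances: ΣG = 1/44.6 + 1/10.3 + 1/25.6 + 1/39.8 = 0.1837 (1/kΩ).
R2 takes the fraction G_k/ΣG = 0.09709/0.1837 = 0.5285, so I = 2.14 × 0.5285 = 1.131 mA.

I ≈ 1.13 mA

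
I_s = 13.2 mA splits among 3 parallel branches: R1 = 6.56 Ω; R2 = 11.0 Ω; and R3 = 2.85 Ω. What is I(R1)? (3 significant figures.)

I ≈ 3.39 mA

Total conductance ΣG = 1/6.56 + 1/11.0 + 1/2.85 = 0.5942 (units of 1/Ω).
Current divider: I(R1) = I_s · G_k/ΣG = 13.2 × (0.1524/0.5942) = 13.2 × 0.2565 = 3.386 mA.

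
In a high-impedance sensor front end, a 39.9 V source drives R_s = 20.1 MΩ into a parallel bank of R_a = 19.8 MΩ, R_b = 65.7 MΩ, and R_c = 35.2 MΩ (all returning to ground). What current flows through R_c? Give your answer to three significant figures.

I ≈ 0.392 µA

Parallel bank: R_p = 1/(1/19.8 + 1/65.7 + 1/35.2) = 10.62 MΩ.
Node voltage V_A = V_in · R_p/(R_s + R_p) = 39.9 × 0.3458 = 13.80 V.
I(R_c) = V_A / R_c = 13.80/35.2 = 0.3919 µA.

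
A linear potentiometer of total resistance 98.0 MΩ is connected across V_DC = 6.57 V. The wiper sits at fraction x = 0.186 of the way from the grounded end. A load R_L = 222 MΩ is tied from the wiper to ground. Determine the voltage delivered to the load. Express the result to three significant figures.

Split the track: R_lower = x·R_p = 18.23 MΩ, R_upper = (1−x)·R_p = 79.77 MΩ.
R_L loads the lower segment: effective lower R = 16.84 MΩ.
Loaded-divider output: V_out = 6.57 × 0.1743 = 1.145 V.
(Unloaded: V_out = x·V_DC = 1.22 V.)

V_out ≈ 1.15 V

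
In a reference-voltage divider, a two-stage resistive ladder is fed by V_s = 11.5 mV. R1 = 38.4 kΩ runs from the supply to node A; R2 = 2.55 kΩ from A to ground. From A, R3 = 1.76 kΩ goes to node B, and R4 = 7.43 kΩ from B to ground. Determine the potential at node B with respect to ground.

Looking into the second stage from A: R3 + R4 = 9.190 kΩ appears in parallel with R2.
R2 ‖ (R3+R4) = 1.996 kΩ.
V_A = 11.5 × 1.996/(38.4 + 1.996) = 0.5683 mV.
V_B = V_A × 0.8085 = 0.4594 mV.

V_B ≈ 0.459 mV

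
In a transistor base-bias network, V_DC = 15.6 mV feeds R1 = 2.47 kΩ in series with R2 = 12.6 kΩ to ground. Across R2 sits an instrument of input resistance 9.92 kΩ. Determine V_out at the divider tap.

V_out ≈ 10.8 mV

R2 ‖ R_L = (12.6 × 9.92)/(12.6 + 9.92) = 5.550 kΩ.
Then V_out = V_DC · R2'/(R1 + R2') = 15.6 × 5.550/8.020 = 10.80 mV.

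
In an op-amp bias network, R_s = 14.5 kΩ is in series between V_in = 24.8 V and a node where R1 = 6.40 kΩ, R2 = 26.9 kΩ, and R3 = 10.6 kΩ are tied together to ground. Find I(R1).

I ≈ 0.749 mA

Equivalent of the parallel group: R_p = 3.475 kΩ.
V_A by voltage divider: V_A = 24.8 × 3.475/(14.5 + 3.475) = 4.795 V.
Branch current I = V_A/R1 = 4.795/6.40 = 0.7491 mA.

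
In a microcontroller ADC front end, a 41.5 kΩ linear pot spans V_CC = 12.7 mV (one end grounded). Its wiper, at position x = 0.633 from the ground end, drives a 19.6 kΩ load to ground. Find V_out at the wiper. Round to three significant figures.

The pot divides into 15.23 kΩ above the wiper and 26.27 kΩ below.
(x·R_p) ‖ R_L = 11.22 kΩ.
V_out = 12.7 × 11.22/(15.23 + 11.22) = 5.389 mV.

V_out ≈ 5.39 mV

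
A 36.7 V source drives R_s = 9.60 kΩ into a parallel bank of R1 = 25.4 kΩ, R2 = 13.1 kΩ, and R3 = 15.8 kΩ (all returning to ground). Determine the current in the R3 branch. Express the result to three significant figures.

Equivalent of the parallel group: R_p = 5.587 kΩ.
V_A = 36.7 × 5.587/15.19 = 13.50 V.
Branch current I = V_A/R3 = 13.50/15.8 = 0.8545 mA.

I ≈ 0.854 mA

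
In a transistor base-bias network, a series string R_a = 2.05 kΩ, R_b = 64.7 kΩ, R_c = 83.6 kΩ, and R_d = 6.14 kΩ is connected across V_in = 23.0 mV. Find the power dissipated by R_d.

ΣR = 156.5 kΩ → I = 23.0/156.5 = 0.1470 µA.
V(R_d) = I·R = 0.9024 mV; P = V·I = 0.9024 × 0.1470 = 0.1326 nW.

P ≈ 0.133 nW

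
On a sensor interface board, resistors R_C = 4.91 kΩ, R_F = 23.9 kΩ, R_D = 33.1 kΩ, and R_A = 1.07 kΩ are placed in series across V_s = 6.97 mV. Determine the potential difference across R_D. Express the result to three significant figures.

Total series resistance ΣR = 4.91 + 23.9 + 33.1 + 1.07 = 62.98 kΩ.
Voltage divider: V = V_s · (33.10 / 62.98) = 6.97 × 0.5256 = 3.663 mV.

V ≈ 3.66 mV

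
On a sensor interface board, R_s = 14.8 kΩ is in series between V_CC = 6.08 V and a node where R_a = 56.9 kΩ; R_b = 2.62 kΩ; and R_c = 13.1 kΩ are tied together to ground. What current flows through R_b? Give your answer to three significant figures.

Combine the parallel branches: R_p = (1/56.9 + 1/2.62 + 1/13.1)⁻¹ = 2.103 kΩ.
V_A = 6.08 × 2.103/16.90 = 0.7563 V.
I(R_b) = V_A / R_b = 0.7563/2.62 = 0.2887 mA.

I ≈ 0.289 mA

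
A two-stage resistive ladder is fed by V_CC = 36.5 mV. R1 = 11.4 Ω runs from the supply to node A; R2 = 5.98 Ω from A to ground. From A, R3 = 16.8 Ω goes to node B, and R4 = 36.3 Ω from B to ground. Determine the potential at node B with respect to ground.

Node A sees R2 in parallel with the series input of stage 2, R3 + R4 = 53.10 Ω.
Effective lower resistance at A: R2 ‖ 53.10 = 5.375 Ω.
V_A = 36.5 × 5.375/(11.4 + 5.375) = 11.69 mV.
V_B = V_A × 0.6836 = 7.995 mV.

V_B ≈ 7.99 mV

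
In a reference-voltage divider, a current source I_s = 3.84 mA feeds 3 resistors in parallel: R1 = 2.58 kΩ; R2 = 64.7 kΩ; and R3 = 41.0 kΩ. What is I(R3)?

I ≈ 0.219 mA

Total conductance ΣG = 1/2.58 + 1/64.7 + 1/41.0 = 0.4274 (units of 1/kΩ).
R3 takes the fraction G_k/ΣG = 0.02439/0.4274 = 0.05706, so I = 3.84 × 0.05706 = 0.2191 mA.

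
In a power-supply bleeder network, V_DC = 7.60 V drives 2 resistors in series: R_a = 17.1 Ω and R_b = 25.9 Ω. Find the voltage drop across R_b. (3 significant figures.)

V ≈ 4.58 V

ΣR = 17.1 + 25.9 = 43.00 Ω.
Voltage divider: V = V_DC · (25.90 / 43.00) = 7.60 × 0.6023 = 4.578 V.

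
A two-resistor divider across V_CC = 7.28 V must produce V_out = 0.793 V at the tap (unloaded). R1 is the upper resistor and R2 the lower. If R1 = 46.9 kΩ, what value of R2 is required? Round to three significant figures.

The divider ratio is R2/(R1+R2) = 0.793/7.28 = 0.1089.
R2 = R1 · 0.1089/(1 − 0.1089) = 5.733 kΩ.

R2 ≈ 5.73 kΩ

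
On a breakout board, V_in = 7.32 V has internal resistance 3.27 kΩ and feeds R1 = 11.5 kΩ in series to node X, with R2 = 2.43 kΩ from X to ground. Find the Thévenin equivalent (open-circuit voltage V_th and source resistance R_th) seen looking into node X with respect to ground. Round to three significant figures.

V_th ≈ 1.03 V, R_th ≈ 2.09 kΩ

R1' = 3.27 + 11.5 = 14.77 kΩ (source resistance + R1).
V_th is the unloaded tap voltage: V_in · R2/(R1'+R2) = 7.32 × 0.1413 = 1.034 V.
Looking into X with the source shorted: R_th = R1'·R2/(R1'+R2) = 14.77 × 2.43/17.20 = 2.087 kΩ.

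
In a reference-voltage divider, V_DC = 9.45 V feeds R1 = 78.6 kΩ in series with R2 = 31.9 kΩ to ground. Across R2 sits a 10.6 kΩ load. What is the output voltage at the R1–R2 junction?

The load sits in parallel with R2, giving an effective lower resistance R2' = R2·R_L/(R2+R_L) = 7.956 kΩ.
Then V_out = V_DC · R2'/(R1 + R2') = 9.45 × 7.956/86.56 = 0.8686 V.

V_out ≈ 0.869 V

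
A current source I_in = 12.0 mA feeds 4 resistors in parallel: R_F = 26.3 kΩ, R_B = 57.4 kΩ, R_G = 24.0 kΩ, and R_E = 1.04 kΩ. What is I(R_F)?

I ≈ 0.431 mA

ΣG = 1/26.3 + 1/57.4 + 1/24.0 + 1/1.04 = 1.059.
R_F takes the fraction G_k/ΣG = 0.03802/1.059 = 0.03592, so I = 12.0 × 0.03592 = 0.4310 mA.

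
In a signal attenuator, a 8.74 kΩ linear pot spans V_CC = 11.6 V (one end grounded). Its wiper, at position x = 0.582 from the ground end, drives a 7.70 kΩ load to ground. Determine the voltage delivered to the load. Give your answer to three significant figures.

V_out ≈ 5.29 V

Split the track: R_lower = x·R_p = 5.087 kΩ, R_upper = (1−x)·R_p = 3.653 kΩ.
R_L loads the lower segment: effective lower R = 3.063 kΩ.
V_out = 11.6 × 3.063/(3.653 + 3.063) = 5.290 V.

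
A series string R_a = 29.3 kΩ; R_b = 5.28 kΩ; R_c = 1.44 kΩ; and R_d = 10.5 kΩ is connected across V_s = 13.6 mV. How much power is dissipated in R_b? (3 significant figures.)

ΣR = 46.52 kΩ → I = 13.6/46.52 = 0.2923 µA.
P = I²R = 0.08547 × 5.28 = 0.4513 nW.

P ≈ 0.451 nW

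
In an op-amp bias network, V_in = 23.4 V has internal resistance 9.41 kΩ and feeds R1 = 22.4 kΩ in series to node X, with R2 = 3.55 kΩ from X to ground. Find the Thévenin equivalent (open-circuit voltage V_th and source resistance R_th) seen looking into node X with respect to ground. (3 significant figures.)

V_th ≈ 2.35 V, R_th ≈ 3.19 kΩ

R1' = 9.41 + 22.4 = 31.81 kΩ (source resistance + R1).
With X open, the divider is unloaded: V_th = 23.4 × 3.55/35.36 = 2.349 V.
Looking into X with the source shorted: R_th = R1'·R2/(R1'+R2) = 31.81 × 3.55/35.36 = 3.194 kΩ.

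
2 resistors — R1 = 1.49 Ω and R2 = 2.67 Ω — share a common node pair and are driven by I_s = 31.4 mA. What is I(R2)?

Two-branch current divider: I_k = I_s · R_other/(R_1 + R_2).
So I = 31.4 × 1.49/4.160 = 11.25 mA.

I ≈ 11.2 mA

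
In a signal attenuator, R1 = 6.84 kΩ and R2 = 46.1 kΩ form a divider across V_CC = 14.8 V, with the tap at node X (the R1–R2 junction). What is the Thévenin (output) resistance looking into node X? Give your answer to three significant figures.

Zeroing V_CC shorts the top of R1 to ground, so R_th = R1 ‖ R2 = 5.956 kΩ.

R_th ≈ 5.96 kΩ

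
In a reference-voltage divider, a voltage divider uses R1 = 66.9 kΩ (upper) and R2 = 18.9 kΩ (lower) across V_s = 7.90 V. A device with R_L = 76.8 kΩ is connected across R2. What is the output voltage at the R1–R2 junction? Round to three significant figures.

First combine the lower leg with the load: R2 ‖ R_L = 15.17 kΩ.
Now apply the divider: V_out = 7.90 × 0.1848 = 1.460 V.
(Unloaded it would be 1.74 V; the load pulls it down.)

V_out ≈ 1.46 V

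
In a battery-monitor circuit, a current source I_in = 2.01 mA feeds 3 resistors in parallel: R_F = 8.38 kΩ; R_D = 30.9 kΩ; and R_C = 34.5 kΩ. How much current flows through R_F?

I ≈ 1.33 mA

Conductances: ΣG = 1/8.38 + 1/30.9 + 1/34.5 = 0.1807 (1/kΩ).
By the current-divider rule, I = I_in · G_k/ΣG = 2.01 × 0.6605 = 1.328 mA.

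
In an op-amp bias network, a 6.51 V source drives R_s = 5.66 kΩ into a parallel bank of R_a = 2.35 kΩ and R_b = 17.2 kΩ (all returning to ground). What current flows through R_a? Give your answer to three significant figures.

Combine the parallel branches: R_p = (1/2.35 + 1/17.2)⁻¹ = 2.068 kΩ.
Node voltage V_A = V_supply · R_p/(R_s + R_p) = 6.51 × 0.2676 = 1.742 V.
I(R_a) = V_A / R_a = 1.742/2.35 = 0.7412 mA.
(Check via current divider: I_total = 0.8424 mA; share G_k/ΣG = 0.8798 → same result.)

I ≈ 0.741 mA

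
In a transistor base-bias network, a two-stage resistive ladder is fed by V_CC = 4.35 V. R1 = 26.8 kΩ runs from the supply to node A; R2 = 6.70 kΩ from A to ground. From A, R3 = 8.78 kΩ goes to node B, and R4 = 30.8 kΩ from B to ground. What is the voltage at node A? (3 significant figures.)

V_A ≈ 0.766 V

Looking into the second stage from A: R3 + R4 = 39.58 kΩ appears in parallel with R2.
Effective lower resistance at A: R2 ‖ 39.58 = 5.730 kΩ.
First divider: V_A = V_CC · 5.730/(26.8 + 5.730) = 0.7662 V.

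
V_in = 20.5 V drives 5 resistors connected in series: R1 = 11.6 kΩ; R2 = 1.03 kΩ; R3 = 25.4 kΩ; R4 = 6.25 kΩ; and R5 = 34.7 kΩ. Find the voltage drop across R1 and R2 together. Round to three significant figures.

ΣR = 11.6 + 1.03 + 25.4 + 6.25 + 34.7 = 78.98 kΩ.
R_{R1..R2} = 11.6 + 1.03 = 12.63 kΩ.
V = V_in · R/ΣR = 20.5 × 0.1599 = 3.278 V.

V ≈ 3.28 V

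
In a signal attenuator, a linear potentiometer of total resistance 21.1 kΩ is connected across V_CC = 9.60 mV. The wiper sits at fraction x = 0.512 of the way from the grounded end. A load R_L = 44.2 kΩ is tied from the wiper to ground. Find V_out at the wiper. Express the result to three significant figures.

V_out ≈ 4.39 mV

The pot divides into 10.30 kΩ above the wiper and 10.80 kΩ below.
(x·R_p) ‖ R_L = 8.681 kΩ.
V_out = 9.60 × 8.681/(10.30 + 8.681) = 4.391 mV.
(Unloaded: V_out = x·V_CC = 4.92 mV.)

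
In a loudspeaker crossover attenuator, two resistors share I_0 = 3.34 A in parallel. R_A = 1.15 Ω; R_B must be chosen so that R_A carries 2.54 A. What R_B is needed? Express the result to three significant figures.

R_B ≈ 3.65 Ω

In a two-way split, I_A/I_0 = R_B/(R_A + R_B).
With f = 0.7605, R_B = R_A · f/(1−f) = 1.15 × 3.175 = 3.651 Ω.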